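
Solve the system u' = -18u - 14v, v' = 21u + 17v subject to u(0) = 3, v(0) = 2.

Coefficient matrix A = [[-18, -14], [21, 17]].
Characteristic polynomial det(A - λI) = λ^2 + λ - 12 = 0.
Eigenvalues λ = -4, 3.
For λ=-4: (A-λI) row 1 is [-14, -14], so an eigenvector is (1, -1).
For λ=3: (A-λI) row 1 is [-21, -14], so an eigenvector is (-2, 3).
General solution: C_1e^(-4t)(1,-1) + C_2e^(3t)(-2,3).
Applying u(0)=3, v(0)=2 gives C_1=13, C_2=5.

u(t) = -10e^(3t) + 13e^(-4t), v(t) = 15e^(3t) - 13e^(-4t)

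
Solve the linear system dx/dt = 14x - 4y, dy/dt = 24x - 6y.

Coefficient matrix A = [[14, -4], [24, -6]].
Characteristic polynomial det(A - λI) = λ^2 - 8λ + 12 = 0.
Eigenvalues λ = 6, 2.
For λ=6: (A-λI) row 1 is [8, -4], so an eigenvector is (1, 2).
For λ=2: (A-λI) row 1 is [12, -4], so an eigenvector is (-1, -3).
General solution: c_1e^(6t)(1,2) + c_2e^(2t)(-1,-3).

x(t) = c_1e^(6t) - c_2e^(2t), y(t) = 2c_1e^(6t) - 3c_2e^(2t)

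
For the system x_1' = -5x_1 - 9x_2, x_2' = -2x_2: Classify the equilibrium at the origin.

A = [[-5,-9],[0,-2]]; det(A-λI) = λ^2 + 7λ + 10.
λ = -5, -2: both negative.

stable node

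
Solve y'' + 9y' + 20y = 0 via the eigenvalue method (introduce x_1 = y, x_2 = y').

Let x_1 = y, x_2 = y'. Then x_1' = x_2 and x_2' = -20x_1 - 9x_2.
A = [[0,1],[-20,-9]]; det(A-λI) = λ^2 + 9λ + 20.
Eigenvalues λ = -4, -5 with eigenvectors (1,-4), (1,-5).

y(t) = C_1e^(-4t) + C_2e^(-5t)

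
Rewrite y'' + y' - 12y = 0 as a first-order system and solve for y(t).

Let x_1 = y, x_2 = y'. Then x_1' = x_2 and x_2' = 12x_1 - x_2.
A = [[0,1],[12,-1]]; det(A-λI) = λ^2 + λ - 12.
Eigenvalues λ = 3, -4 with eigenvectors (1,3), (1,-4).

y(t) = c_1e^(3t) + c_2e^(-4t)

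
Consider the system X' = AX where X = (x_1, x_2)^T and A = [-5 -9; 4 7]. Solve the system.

Coefficient matrix A = [[-5, -9], [4, 7]].
Characteristic polynomial det(A - λI) = λ^2 - 2λ + 1 = 0.
Single eigenvalue λ = 1 with algebraic multiplicity 2.
Eigenvector v = (-3,2); generalized eigenvector w with (A-λI)w=v is (-1,1).
General solution: e^(t)[C_1·v + C_2·(t·v + w)].

x_1(t) = -3C_1e^(t) - 3C_2te^(t) - C_2e^(t), x_2(t) = 2C_1e^(t) + 2C_2te^(t) + C_2e^(t)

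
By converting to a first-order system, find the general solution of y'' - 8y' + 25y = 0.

y(t) = C_1e^(4t)cos(3t) + C_2e^(4t)sin(3t)

Let x_1 = y, x_2 = y'. Then x_1' = x_2 and x_2' = -25x_1 + 8x_2.
A = [[0,1],[-25,8]]; det(A-λI) = λ^2 - 8λ + 25.
Eigenvalues λ = 4 ± 3i.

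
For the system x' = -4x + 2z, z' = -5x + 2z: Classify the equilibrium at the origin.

stable spiral

A = [[-4,2],[-5,2]]; det(A-λI) = λ^2 + 2λ + 2.
λ = -1 ± i: negative real part.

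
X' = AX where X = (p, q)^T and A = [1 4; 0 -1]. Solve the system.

p(t) = C_1e^(t) - 2C_2e^(-t), q(t) = C_2e^(-t)

Coefficient matrix A = [[1, 4], [0, -1]].
Characteristic polynomial det(A - λI) = λ^2 - 1 = 0.
Eigenvalues λ = 1, -1.
For λ=1: (A-λI) row 1 is [0, 4], so an eigenvector is (1, 0).
For λ=-1: (A-λI) row 1 is [2, 4], so an eigenvector is (-2, 1).
General solution: C_1e^(t)(1,0) + C_2e^(-t)(-2,1).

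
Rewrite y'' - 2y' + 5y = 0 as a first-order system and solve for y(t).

y(t) = K_1e^(t)cos(2t) + K_2e^(t)sin(2t)

Let x_1 = y, x_2 = y'. Then x_1' = x_2 and x_2' = -5x_1 + 2x_2.
A = [[0,1],[-5,2]]; det(A-λI) = λ^2 - 2λ + 5.
Eigenvalues λ = 1 ± 2i.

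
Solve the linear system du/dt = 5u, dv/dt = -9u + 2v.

Coefficient matrix A = [[5, 0], [-9, 2]].
Characteristic polynomial det(A - λI) = λ^2 - 7λ + 10 = 0.
Eigenvalues λ = 2, 5.
For λ=2: (A-λI) row 1 is [3, 0], so an eigenvector is (0, -1).
For λ=5: (A-λI) row 2 is [-9, -3], so an eigenvector is (1, -3).
General solution: C_1e^(2t)(0,-1) + C_2e^(5t)(1,-3).

u(t) = C_2e^(5t), v(t) = -C_1e^(2t) - 3C_2e^(5t)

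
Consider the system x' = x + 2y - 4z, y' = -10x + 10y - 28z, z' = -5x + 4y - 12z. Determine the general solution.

x(t) = K_1e^(t) + 2K_2e^(2t), y(t) = -2K_1e^(t) - K_2e^(2t) + 2K_3e^(-4t), z(t) = -K_1e^(t) - K_2e^(2t) + K_3e^(-4t)

Coefficient matrix A = [[1, 2, -4], [-10, 10, -28], [-5, 4, -12]].
det(A - λI) = 0 gives eigenvalues λ = 1, 2, -4.
For λ=1: eigenvector (1,-2,-1).
For λ=2: eigenvector (2,-1,-1).
For λ=-4: eigenvector (0,2,1).
General solution: K_1e^(t)(1,-2,-1) + K_2e^(2t)(2,-1,-1) + K_3e^(-4t)(0,2,1).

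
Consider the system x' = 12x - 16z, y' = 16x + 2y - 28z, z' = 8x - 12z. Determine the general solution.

Coefficient matrix A = [[12, 0, -16], [16, 2, -28], [8, 0, -12]].
det(A - λI) = 0 gives eigenvalues λ = 4, 2, -4.
For λ=4: eigenvector (2,2,1).
For λ=2: eigenvector (0,1,0).
For λ=-4: eigenvector (1,2,1).
General solution: C_1e^(4t)(2,2,1) + C_2e^(2t)(0,1,0) + C_3e^(-4t)(1,2,1).

x(t) = 2C_1e^(4t) + C_3e^(-4t), y(t) = 2C_1e^(4t) + C_2e^(2t) + 2C_3e^(-4t), z(t) = C_1e^(4t) + C_3e^(-4t)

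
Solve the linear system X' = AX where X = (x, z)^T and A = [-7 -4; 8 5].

Coefficient matrix A = [[-7, -4], [8, 5]].
Characteristic polynomial det(A - λI) = λ^2 + 2λ - 3 = 0.
Eigenvalues λ = 1, -3.
For λ=1: (A-λI) row 1 is [-8, -4], so an eigenvector is (1, -2).
For λ=-3: (A-λI) row 1 is [-4, -4], so an eigenvector is (-1, 1).
General solution: C_1e^(t)(1,-2) + C_2e^(-3t)(-1,1).

x(t) = C_1e^(t) - C_2e^(-3t), z(t) = -2C_1e^(t) + C_2e^(-3t)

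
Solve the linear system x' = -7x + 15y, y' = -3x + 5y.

x(t) = -C_1e^(-t)sin(3t) - 2C_1e^(-t)cos(3t) - 2C_2e^(-t)sin(3t) + C_2e^(-t)cos(3t), y(t) = -C_1e^(-t)cos(3t) - C_2e^(-t)sin(3t)

Coefficient matrix A = [[-7, 15], [-3, 5]].
Characteristic polynomial det(A - λI) = λ^2 + 2λ + 10 = 0.
Eigenvalues λ = -1 ± 3i (complex conjugate pair).
For λ=-1+3i: an eigenvector is (-2,-1) - i(-1,0) = (-2 + i, -1).
A real fundamental pair from Re and Im of e^((-1+3i)t)v: X_1 = e^(-t)(cos(3t)·(-2,-1) + sin(3t)·(-1,0)), X_2 = e^(-t)(sin(3t)·(-2,-1) - cos(3t)·(-1,0)).
General solution: C_1X_1 + C_2X_2.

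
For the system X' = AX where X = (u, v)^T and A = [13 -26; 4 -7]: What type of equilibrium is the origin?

unstable spiral

A = [[13,-26],[4,-7]]; det(A-λI) = λ^2 - 6λ + 13.
λ = 3 ± 2i: positive real part.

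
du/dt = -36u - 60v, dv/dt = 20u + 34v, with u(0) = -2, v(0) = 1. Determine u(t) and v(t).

Coefficient matrix A = [[-36, -60], [20, 34]].
Characteristic polynomial det(A - λI) = λ^2 + 2λ - 24 = 0.
Eigenvalues λ = -6, 4.
For λ=-6: (A-λI) row 1 is [-30, -60], so an eigenvector is (-2, 1).
For λ=4: (A-λI) row 1 is [-40, -60], so an eigenvector is (3, -2).
General solution: C_1e^(-6t)(-2,1) + C_2e^(4t)(3,-2).
Applying u(0)=-2, v(0)=1 gives C_1=1, C_2=0.

u(t) = -2e^(-6t), v(t) = e^(-6t)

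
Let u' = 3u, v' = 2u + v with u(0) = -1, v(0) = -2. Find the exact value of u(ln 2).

A = [[3,0],[2,1]]; eigenvalues λ = 1, 3.
Eigenvectors: (0,1) for λ=1, (-1,-1) for λ=3.
From the initial condition, c_1 = -1, c_2 = 1.
u(ln 2) = (-1)(2^1)(0) + (1)(2^3)(-1) = -8.

-8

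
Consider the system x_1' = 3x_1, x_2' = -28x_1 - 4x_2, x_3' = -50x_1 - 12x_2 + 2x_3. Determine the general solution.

Coefficient matrix A = [[3, 0, 0], [-28, -4, 0], [-50, -12, 2]].
det(A - λI) = 0 gives eigenvalues λ = 3, -4, 2.
For λ=3: eigenvector (1,-4,-2).
For λ=-4: eigenvector (0,1,2).
For λ=2: eigenvector (0,0,1).
General solution: K_1e^(3t)(1,-4,-2) + K_2e^(-4t)(0,1,2) + K_3e^(2t)(0,0,1).

x_1(t) = K_1e^(3t), x_2(t) = -4K_1e^(3t) + K_2e^(-4t), x_3(t) = -2K_1e^(3t) + 2K_2e^(-4t) + K_3e^(2t)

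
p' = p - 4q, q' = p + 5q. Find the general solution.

p(t) = 2c_1e^(3t) + 2c_2te^(3t) - c_2e^(3t), q(t) = -c_1e^(3t) - c_2te^(3t)

Coefficient matrix A = [[1, -4], [1, 5]].
Characteristic polynomial det(A - λI) = λ^2 - 6λ + 9 = 0.
Single eigenvalue λ = 3 with algebraic multiplicity 2.
Eigenvector v = (2,-1); generalized eigenvector w with (A-λI)w=v is (-1,0).
General solution: e^(3t)[c_1·v + c_2·(t·v + w)].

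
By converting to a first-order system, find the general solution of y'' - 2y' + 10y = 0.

y(t) = c_1e^(t)cos(3t) + c_2e^(t)sin(3t)

Let x_1 = y, x_2 = y'. Then x_1' = x_2 and x_2' = -10x_1 + 2x_2.
A = [[0,1],[-10,2]]; det(A-λI) = λ^2 - 2λ + 10.
Eigenvalues λ = 1 ± 3i.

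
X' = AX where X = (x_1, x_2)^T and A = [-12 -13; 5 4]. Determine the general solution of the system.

Coefficient matrix A = [[-12, -13], [5, 4]].
Characteristic polynomial det(A - λI) = λ^2 + 8λ + 17 = 0.
Eigenvalues λ = -4 ± i (complex conjugate pair).
For λ=-4+i: an eigenvector is (-2,1) - i(3,-2) = (-2 - 3i, 1 + 2i).
A real fundamental pair from Re and Im of e^((-4+i)t)v: X_1 = e^(-4t)(cos(t)·(-2,1) + sin(t)·(3,-2)), X_2 = e^(-4t)(sin(t)·(-2,1) - cos(t)·(3,-2)).
General solution: C_1X_1 + C_2X_2.

x_1(t) = 3C_1e^(-4t)sin(t) - 2C_1e^(-4t)cos(t) - 2C_2e^(-4t)sin(t) - 3C_2e^(-4t)cos(t), x_2(t) = -2C_1e^(-4t)sin(t) + C_1e^(-4t)cos(t) + C_2e^(-4t)sin(t) + 2C_2e^(-4t)cos(t)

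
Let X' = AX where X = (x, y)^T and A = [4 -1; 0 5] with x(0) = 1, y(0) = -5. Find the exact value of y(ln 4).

-5120

A = [[4,-1],[0,5]]; eigenvalues λ = 5, 4.
Eigenvectors: (-1,1) for λ=5, (1,0) for λ=4.
From the initial condition, c_1 = -5, c_2 = -4.
y(ln 4) = (-5)(4^5)(1) + (-4)(4^4)(0) = -5120.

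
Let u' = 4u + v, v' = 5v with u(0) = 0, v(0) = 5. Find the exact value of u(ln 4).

3840

A = [[4,1],[0,5]]; eigenvalues λ = 4, 5.
Eigenvectors: (-1,0) for λ=4, (1,1) for λ=5.
From the initial condition, c_1 = 5, c_2 = 5.
u(ln 4) = (5)(4^4)(-1) + (5)(4^5)(1) = 3840.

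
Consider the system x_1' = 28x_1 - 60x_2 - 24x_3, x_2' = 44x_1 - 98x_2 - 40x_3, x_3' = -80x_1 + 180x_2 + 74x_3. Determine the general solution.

Coefficient matrix A = [[28, -60, -24], [44, -98, -40], [-80, 180, 74]].
det(A - λI) = 0 gives eigenvalues λ = 4, 2, -2.
For λ=4: eigenvector (1,2,-4).
For λ=2: eigenvector (0,2,-5).
For λ=-2: eigenvector (2,3,-5).
General solution: C_1e^(4t)(1,2,-4) + C_2e^(2t)(0,2,-5) + C_3e^(-2t)(2,3,-5).

x_1(t) = C_1e^(4t) + 2C_3e^(-2t), x_2(t) = 2C_1e^(4t) + 2C_2e^(2t) + 3C_3e^(-2t), x_3(t) = -4C_1e^(4t) - 5C_2e^(2t) - 5C_3e^(-2t)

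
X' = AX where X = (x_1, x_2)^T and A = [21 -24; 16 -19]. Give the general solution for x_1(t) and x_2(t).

Coefficient matrix A = [[21, -24], [16, -19]].
Characteristic polynomial det(A - λI) = λ^2 - 2λ - 15 = 0.
Eigenvalues λ = -3, 5.
For λ=-3: (A-λI) row 1 is [24, -24], so an eigenvector is (-1, -1).
For λ=5: (A-λI) row 1 is [16, -24], so an eigenvector is (3, 2).
General solution: c_1e^(-3t)(-1,-1) + c_2e^(5t)(3,2).

x_1(t) = -c_1e^(-3t) + 3c_2e^(5t), x_2(t) = -c_1e^(-3t) + 2c_2e^(5t)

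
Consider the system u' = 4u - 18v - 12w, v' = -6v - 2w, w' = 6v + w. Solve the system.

u(t) = c_1e^(4t) - c_3e^(-2t), v(t) = 2c_2e^(-3t) + c_3e^(-2t), w(t) = -3c_2e^(-3t) - 2c_3e^(-2t)

Coefficient matrix A = [[4, -18, -12], [0, -6, -2], [0, 6, 1]].
det(A - λI) = 0 gives eigenvalues λ = 4, -3, -2.
For λ=4: eigenvector (1,0,0).
For λ=-3: eigenvector (0,2,-3).
For λ=-2: eigenvector (-1,1,-2).
General solution: c_1e^(4t)(1,0,0) + c_2e^(-3t)(0,2,-3) + c_3e^(-2t)(-1,1,-2).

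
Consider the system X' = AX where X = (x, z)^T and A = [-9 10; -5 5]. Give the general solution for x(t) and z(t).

Coefficient matrix A = [[-9, 10], [-5, 5]].
Characteristic polynomial det(A - λI) = λ^2 + 4λ + 5 = 0.
Eigenvalues λ = -2 ± i (complex conjugate pair).
For λ=-2+i: an eigenvector is (3,2) - i(-1,-1) = (3 + i, 2 + i).
A real fundamental pair from Re and Im of e^((-2+i)t)v: X_1 = e^(-2t)(cos(t)·(3,2) + sin(t)·(-1,-1)), X_2 = e^(-2t)(sin(t)·(3,2) - cos(t)·(-1,-1)).
General solution: C_1X_1 + C_2X_2.

x(t) = -C_1e^(-2t)sin(t) + 3C_1e^(-2t)cos(t) + 3C_2e^(-2t)sin(t) + C_2e^(-2t)cos(t), z(t) = -C_1e^(-2t)sin(t) + 2C_1e^(-2t)cos(t) + 2C_2e^(-2t)sin(t) + C_2e^(-2t)cos(t)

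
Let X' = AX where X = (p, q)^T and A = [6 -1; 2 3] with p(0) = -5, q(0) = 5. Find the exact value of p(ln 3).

A = [[6,-1],[2,3]]; eigenvalues λ = 5, 4.
Eigenvectors: (-1,-1) for λ=5, (-1,-2) for λ=4.
From the initial condition, c_1 = 15, c_2 = -10.
p(ln 3) = (15)(3^5)(-1) + (-10)(3^4)(-1) = -2835.

-2835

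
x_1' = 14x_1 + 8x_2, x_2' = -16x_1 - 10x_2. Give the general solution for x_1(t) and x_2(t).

Coefficient matrix A = [[14, 8], [-16, -10]].
Characteristic polynomial det(A - λI) = λ^2 - 4λ - 12 = 0.
Eigenvalues λ = 6, -2.
For λ=6: (A-λI) row 1 is [8, 8], so an eigenvector is (-1, 1).
For λ=-2: (A-λI) row 1 is [16, 8], so an eigenvector is (1, -2).
General solution: K_1e^(6t)(-1,1) + K_2e^(-2t)(1,-2).

x_1(t) = -K_1e^(6t) + K_2e^(-2t), x_2(t) = K_1e^(6t) - 2K_2e^(-2t)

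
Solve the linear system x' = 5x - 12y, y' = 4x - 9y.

x(t) = -2C_1e^(-t) - 3C_2e^(-3t), y(t) = -C_1e^(-t) - 2C_2e^(-3t)

Coefficient matrix A = [[5, -12], [4, -9]].
Characteristic polynomial det(A - λI) = λ^2 + 4λ + 3 = 0.
Eigenvalues λ = -1, -3.
For λ=-1: (A-λI) row 1 is [6, -12], so an eigenvector is (-2, -1).
For λ=-3: (A-λI) row 1 is [8, -12], so an eigenvector is (-3, -2).
General solution: C_1e^(-t)(-2,-1) + C_2e^(-3t)(-3,-2).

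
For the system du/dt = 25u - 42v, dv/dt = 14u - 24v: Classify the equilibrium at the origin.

saddle

A = [[25,-42],[14,-24]]; det(A-λI) = λ^2 - λ - 12.
λ = -3, 4: opposite signs.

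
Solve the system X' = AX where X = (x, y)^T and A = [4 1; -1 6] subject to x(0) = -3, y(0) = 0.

Coefficient matrix A = [[4, 1], [-1, 6]].
Characteristic polynomial det(A - λI) = λ^2 - 10λ + 25 = 0.
Single eigenvalue λ = 5 with algebraic multiplicity 2.
Eigenvector v = (-1,-1); generalized eigenvector w with (A-λI)w=v is (2,1).
General solution: e^(5t)[c_1·v + c_2·(t·v + w)].
Applying x(0)=-3, y(0)=0 gives c_1=-3, c_2=-3.

x(t) = 3te^(5t) - 3e^(5t), y(t) = 3te^(5t)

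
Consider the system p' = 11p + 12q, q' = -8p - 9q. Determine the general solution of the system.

p(t) = C_1e^(-t) + 3C_2e^(3t), q(t) = -C_1e^(-t) - 2C_2e^(3t)

Coefficient matrix A = [[11, 12], [-8, -9]].
Characteristic polynomial det(A - λI) = λ^2 - 2λ - 3 = 0.
Eigenvalues λ = -1, 3.
For λ=-1: (A-λI) row 1 is [12, 12], so an eigenvector is (1, -1).
For λ=3: (A-λI) row 1 is [8, 12], so an eigenvector is (3, -2).
General solution: C_1e^(-t)(1,-1) + C_2e^(3t)(3,-2).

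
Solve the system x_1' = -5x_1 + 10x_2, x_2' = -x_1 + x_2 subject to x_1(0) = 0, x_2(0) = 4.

x_1(t) = 40e^(-2t)sin(t), x_2(t) = 12e^(-2t)sin(t) + 4e^(-2t)cos(t)

Coefficient matrix A = [[-5, 10], [-1, 1]].
Characteristic polynomial det(A - λI) = λ^2 + 4λ + 5 = 0.
Eigenvalues λ = -2 ± i (complex conjugate pair).
For λ=-2+i: an eigenvector is (1,0) - i(-3,-1) = (1 + 3i, 0 + i).
A real fundamental pair from Re and Im of e^((-2+i)t)v: X_1 = e^(-2t)(cos(t)·(1,0) + sin(t)·(-3,-1)), X_2 = e^(-2t)(sin(t)·(1,0) - cos(t)·(-3,-1)).
General solution: C_1X_1 + C_2X_2.
Applying x_1(0)=0, x_2(0)=4 gives C_1=-12, C_2=4.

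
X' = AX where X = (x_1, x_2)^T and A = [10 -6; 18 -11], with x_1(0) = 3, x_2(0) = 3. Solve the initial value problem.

Coefficient matrix A = [[10, -6], [18, -11]].
Characteristic polynomial det(A - λI) = λ^2 + λ - 2 = 0.
Eigenvalues λ = -2, 1.
For λ=-2: (A-λI) row 1 is [12, -6], so an eigenvector is (-1, -2).
For λ=1: (A-λI) row 1 is [9, -6], so an eigenvector is (-2, -3).
General solution: c_1e^(-2t)(-1,-2) + c_2e^(t)(-2,-3).
Applying x_1(0)=3, x_2(0)=3 gives c_1=3, c_2=-3.

x_1(t) = 6e^(t) - 3e^(-2t), x_2(t) = 9e^(t) - 6e^(-2t)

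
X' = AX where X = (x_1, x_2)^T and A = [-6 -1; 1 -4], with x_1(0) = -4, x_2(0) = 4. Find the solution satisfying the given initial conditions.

x_1(t) = -4e^(-5t), x_2(t) = 4e^(-5t)

Coefficient matrix A = [[-6, -1], [1, -4]].
Characteristic polynomial det(A - λI) = λ^2 + 10λ + 25 = 0.
Single eigenvalue λ = -5 with algebraic multiplicity 2.
Eigenvector v = (1,-1); generalized eigenvector w with (A-λI)w=v is (-1,0).
General solution: e^(-5t)[K_1·v + K_2·(t·v + w)].
Applying x_1(0)=-4, x_2(0)=4 gives K_1=-4, K_2=0.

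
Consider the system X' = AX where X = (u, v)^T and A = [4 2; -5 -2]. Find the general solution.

Coefficient matrix A = [[4, 2], [-5, -2]].
Characteristic polynomial det(A - λI) = λ^2 - 2λ + 2 = 0.
Eigenvalues λ = 1 ± i (complex conjugate pair).
For λ=1+i: an eigenvector is (1,-1) - i(1,-2) = (1 - i, -1 + 2i).
A real fundamental pair from Re and Im of e^((1+i)t)v: X_1 = e^(t)(cos(t)·(1,-1) + sin(t)·(1,-2)), X_2 = e^(t)(sin(t)·(1,-1) - cos(t)·(1,-2)).
General solution: C_1X_1 + C_2X_2.

u(t) = C_1e^(t)sin(t) + C_1e^(t)cos(t) + C_2e^(t)sin(t) - C_2e^(t)cos(t), v(t) = -2C_1e^(t)sin(t) - C_1e^(t)cos(t) - C_2e^(t)sin(t) + 2C_2e^(t)cos(t)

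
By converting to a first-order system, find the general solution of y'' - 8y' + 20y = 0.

y(t) = K_1e^(4t)cos(2t) + K_2e^(4t)sin(2t)

Let x_1 = y, x_2 = y'. Then x_1' = x_2 and x_2' = -20x_1 + 8x_2.
A = [[0,1],[-20,8]]; det(A-λI) = λ^2 - 8λ + 20.
Eigenvalues λ = 4 ± 2i.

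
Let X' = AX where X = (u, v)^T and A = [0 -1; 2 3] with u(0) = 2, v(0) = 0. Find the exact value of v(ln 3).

24

A = [[0,-1],[2,3]]; eigenvalues λ = 2, 1.
Eigenvectors: (1,-2) for λ=2, (-1,1) for λ=1.
From the initial condition, c_1 = -2, c_2 = -4.
v(ln 3) = (-2)(3^2)(-2) + (-4)(3^1)(1) = 24.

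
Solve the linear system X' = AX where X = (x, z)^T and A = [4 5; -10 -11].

Coefficient matrix A = [[4, 5], [-10, -11]].
Characteristic polynomial det(A - λI) = λ^2 + 7λ + 6 = 0.
Eigenvalues λ = -1, -6.
For λ=-1: (A-λI) row 1 is [5, 5], so an eigenvector is (-1, 1).
For λ=-6: (A-λI) row 1 is [10, 5], so an eigenvector is (1, -2).
General solution: c_1e^(-t)(-1,1) + c_2e^(-6t)(1,-2).

x(t) = -c_1e^(-t) + c_2e^(-6t), z(t) = c_1e^(-t) - 2c_2e^(-6t)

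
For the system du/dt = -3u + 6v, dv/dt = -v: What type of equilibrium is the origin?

stable node

A = [[-3,6],[0,-1]]; det(A-λI) = λ^2 + 4λ + 3.
λ = -3, -1: both negative.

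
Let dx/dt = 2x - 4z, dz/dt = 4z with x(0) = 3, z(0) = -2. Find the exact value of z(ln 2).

A = [[2,-4],[0,4]]; eigenvalues λ = 4, 2.
Eigenvectors: (-2,1) for λ=4, (-1,0) for λ=2.
From the initial condition, c_1 = -2, c_2 = 1.
z(ln 2) = (-2)(2^4)(1) + (1)(2^2)(0) = -32.

-32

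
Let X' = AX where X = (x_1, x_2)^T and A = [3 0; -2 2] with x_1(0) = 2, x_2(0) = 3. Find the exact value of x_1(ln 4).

A = [[3,0],[-2,2]]; eigenvalues λ = 3, 2.
Eigenvectors: (1,-2) for λ=3, (0,-1) for λ=2.
From the initial condition, c_1 = 2, c_2 = -7.
x_1(ln 4) = (2)(4^3)(1) + (-7)(4^2)(0) = 128.

128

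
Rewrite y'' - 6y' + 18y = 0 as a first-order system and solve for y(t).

Let x_1 = y, x_2 = y'. Then x_1' = x_2 and x_2' = -18x_1 + 6x_2.
A = [[0,1],[-18,6]]; det(A-λI) = λ^2 - 6λ + 18.
Eigenvalues λ = 3 ± 3i.

y(t) = K_1e^(3t)cos(3t) + K_2e^(3t)sin(3t)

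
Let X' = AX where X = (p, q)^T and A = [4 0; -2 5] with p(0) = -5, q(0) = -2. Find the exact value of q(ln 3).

1134

A = [[4,0],[-2,5]]; eigenvalues λ = 4, 5.
Eigenvectors: (-1,-2) for λ=4, (0,1) for λ=5.
From the initial condition, c_1 = 5, c_2 = 8.
q(ln 3) = (5)(3^4)(-2) + (8)(3^5)(1) = 1134.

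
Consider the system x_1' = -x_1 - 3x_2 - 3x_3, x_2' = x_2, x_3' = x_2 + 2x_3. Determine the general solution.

Coefficient matrix A = [[-1, -3, -3], [0, 1, 0], [0, 1, 2]].
det(A - λI) = 0 gives eigenvalues λ = -1, 2, 1.
For λ=-1: eigenvector (1,0,0).
For λ=2: eigenvector (-1,0,1).
For λ=1: eigenvector (0,1,-1).
General solution: C_1e^(-t)(1,0,0) + C_2e^(2t)(-1,0,1) + C_3e^(t)(0,1,-1).

x_1(t) = C_1e^(-t) - C_2e^(2t), x_2(t) = C_3e^(t), x_3(t) = C_2e^(2t) - C_3e^(t)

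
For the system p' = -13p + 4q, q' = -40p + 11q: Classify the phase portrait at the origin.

stable spiral

A = [[-13,4],[-40,11]]; det(A-λI) = λ^2 + 2λ + 17.
λ = -1 ± 4i: negative real part.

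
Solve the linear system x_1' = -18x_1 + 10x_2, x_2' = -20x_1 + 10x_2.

Coefficient matrix A = [[-18, 10], [-20, 10]].
Characteristic polynomial det(A - λI) = λ^2 + 8λ + 20 = 0.
Eigenvalues λ = -4 ± 2i (complex conjugate pair).
For λ=-4+2i: an eigenvector is (-1,-1) - i(2,3) = (-1 - 2i, -1 - 3i).
A real fundamental pair from Re and Im of e^((-4+2i)t)v: X_1 = e^(-4t)(cos(2t)·(-1,-1) + sin(2t)·(2,3)), X_2 = e^(-4t)(sin(2t)·(-1,-1) - cos(2t)·(2,3)).
General solution: C_1X_1 + C_2X_2.

x_1(t) = 2C_1e^(-4t)sin(2t) - C_1e^(-4t)cos(2t) - C_2e^(-4t)sin(2t) - 2C_2e^(-4t)cos(2t), x_2(t) = 3C_1e^(-4t)sin(2t) - C_1e^(-4t)cos(2t) - C_2e^(-4t)sin(2t) - 3C_2e^(-4t)cos(2t)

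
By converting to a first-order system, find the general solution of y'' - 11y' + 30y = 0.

y(t) = K_1e^(6t) + K_2e^(5t)

Let x_1 = y, x_2 = y'. Then x_1' = x_2 and x_2' = -30x_1 + 11x_2.
A = [[0,1],[-30,11]]; det(A-λI) = λ^2 - 11λ + 30.
Eigenvalues λ = 6, 5 with eigenvectors (1,6), (1,5).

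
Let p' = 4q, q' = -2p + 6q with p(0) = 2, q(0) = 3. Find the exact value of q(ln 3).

315

A = [[0,4],[-2,6]]; eigenvalues λ = 4, 2.
Eigenvectors: (-1,-1) for λ=4, (2,1) for λ=2.
From the initial condition, c_1 = -4, c_2 = -1.
q(ln 3) = (-4)(3^4)(-1) + (-1)(3^2)(1) = 315.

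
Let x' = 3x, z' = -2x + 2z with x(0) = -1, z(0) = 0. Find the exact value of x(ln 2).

A = [[3,0],[-2,2]]; eigenvalues λ = 3, 2.
Eigenvectors: (1,-2) for λ=3, (0,-1) for λ=2.
From the initial condition, c_1 = -1, c_2 = 2.
x(ln 2) = (-1)(2^3)(1) + (2)(2^2)(0) = -8.

-8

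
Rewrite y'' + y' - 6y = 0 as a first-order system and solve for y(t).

y(t) = c_1e^(2t) + c_2e^(-3t)

Let x_1 = y, x_2 = y'. Then x_1' = x_2 and x_2' = 6x_1 - x_2.
A = [[0,1],[6,-1]]; det(A-λI) = λ^2 + λ - 6.
Eigenvalues λ = 2, -3 with eigenvectors (1,2), (1,-3).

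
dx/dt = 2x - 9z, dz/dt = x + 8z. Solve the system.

Coefficient matrix A = [[2, -9], [1, 8]].
Characteristic polynomial det(A - λI) = λ^2 - 10λ + 25 = 0.
Single eigenvalue λ = 5 with algebraic multiplicity 2.
Eigenvector v = (-3,1); generalized eigenvector w with (A-λI)w=v is (1,0).
General solution: e^(5t)[K_1·v + K_2·(t·v + w)].

x(t) = -3K_1e^(5t) - 3K_2te^(5t) + K_2e^(5t), z(t) = K_1e^(5t) + K_2te^(5t)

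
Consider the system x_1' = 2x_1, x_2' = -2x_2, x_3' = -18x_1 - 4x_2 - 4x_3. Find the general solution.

x_1(t) = C_1e^(2t), x_2(t) = C_3e^(-2t), x_3(t) = -3C_1e^(2t) + C_2e^(-4t) - 2C_3e^(-2t)

Coefficient matrix A = [[2, 0, 0], [0, -2, 0], [-18, -4, -4]].
det(A - λI) = 0 gives eigenvalues λ = 2, -4, -2.
For λ=2: eigenvector (1,0,-3).
For λ=-4: eigenvector (0,0,1).
For λ=-2: eigenvector (0,1,-2).
General solution: C_1e^(2t)(1,0,-3) + C_2e^(-4t)(0,0,1) + C_3e^(-2t)(0,1,-2).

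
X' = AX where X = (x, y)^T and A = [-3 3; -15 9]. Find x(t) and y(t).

x(t) = c_1e^(3t)sin(3t) - c_2e^(3t)cos(3t), y(t) = 2c_1e^(3t)sin(3t) + c_1e^(3t)cos(3t) + c_2e^(3t)sin(3t) - 2c_2e^(3t)cos(3t)

Coefficient matrix A = [[-3, 3], [-15, 9]].
Characteristic polynomial det(A - λI) = λ^2 - 6λ + 18 = 0.
Eigenvalues λ = 3 ± 3i (complex conjugate pair).
For λ=3+3i: an eigenvector is (0,1) - i(1,2) = (0 - i, 1 - 2i).
A real fundamental pair from Re and Im of e^((3+3i)t)v: X_1 = e^(3t)(cos(3t)·(0,1) + sin(3t)·(1,2)), X_2 = e^(3t)(sin(3t)·(0,1) - cos(3t)·(1,2)).
General solution: c_1X_1 + c_2X_2.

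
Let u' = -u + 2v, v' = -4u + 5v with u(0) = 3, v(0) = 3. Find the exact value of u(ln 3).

A = [[-1,2],[-4,5]]; eigenvalues λ = 3, 1.
Eigenvectors: (-1,-2) for λ=3, (1,1) for λ=1.
From the initial condition, c_1 = 0, c_2 = 3.
u(ln 3) = (0)(3^3)(-1) + (3)(3^1)(1) = 9.

9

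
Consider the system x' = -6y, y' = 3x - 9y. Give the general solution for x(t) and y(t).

Coefficient matrix A = [[0, -6], [3, -9]].
Characteristic polynomial det(A - λI) = λ^2 + 9λ + 18 = 0.
Eigenvalues λ = -3, -6.
For λ=-3: (A-λI) row 1 is [3, -6], so an eigenvector is (-2, -1).
For λ=-6: (A-λI) row 1 is [6, -6], so an eigenvector is (-1, -1).
General solution: C_1e^(-3t)(-2,-1) + C_2e^(-6t)(-1,-1).

x(t) = -2C_1e^(-3t) - C_2e^(-6t), y(t) = -C_1e^(-3t) - C_2e^(-6t)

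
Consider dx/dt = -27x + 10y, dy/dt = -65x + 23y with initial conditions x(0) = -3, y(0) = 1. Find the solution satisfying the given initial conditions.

Coefficient matrix A = [[-27, 10], [-65, 23]].
Characteristic polynomial det(A - λI) = λ^2 + 4λ + 29 = 0.
Eigenvalues λ = -2 ± 5i (complex conjugate pair).
For λ=-2+5i: an eigenvector is (1,3) - i(1,2) = (1 - i, 3 - 2i).
A real fundamental pair from Re and Im of e^((-2+5i)t)v: X_1 = e^(-2t)(cos(5t)·(1,3) + sin(5t)·(1,2)), X_2 = e^(-2t)(sin(5t)·(1,3) - cos(5t)·(1,2)).
General solution: K_1X_1 + K_2X_2.
Applying x(0)=-3, y(0)=1 gives K_1=7, K_2=10.

x(t) = 17e^(-2t)sin(5t) - 3e^(-2t)cos(5t), y(t) = 44e^(-2t)sin(5t) + e^(-2t)cos(5t)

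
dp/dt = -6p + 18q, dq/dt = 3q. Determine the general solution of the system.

p(t) = -K_1e^(-6t) - 2K_2e^(3t), q(t) = -K_2e^(3t)

Coefficient matrix A = [[-6, 18], [0, 3]].
Characteristic polynomial det(A - λI) = λ^2 + 3λ - 18 = 0.
Eigenvalues λ = -6, 3.
For λ=-6: (A-λI) row 1 is [0, 18], so an eigenvector is (-1, 0).
For λ=3: (A-λI) row 1 is [-9, 18], so an eigenvector is (-2, -1).
General solution: K_1e^(-6t)(-1,0) + K_2e^(3t)(-2,-1).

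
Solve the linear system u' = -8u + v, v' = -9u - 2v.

u(t) = -c_1e^(-5t) - c_2te^(-5t), v(t) = -3c_1e^(-5t) - 3c_2te^(-5t) - c_2e^(-5t)

Coefficient matrix A = [[-8, 1], [-9, -2]].
Characteristic polynomial det(A - λI) = λ^2 + 10λ + 25 = 0.
Single eigenvalue λ = -5 with algebraic multiplicity 2.
Eigenvector v = (-1,-3); generalized eigenvector w with (A-λI)w=v is (0,-1).
General solution: e^(-5t)[c_1·v + c_2·(t·v + w)].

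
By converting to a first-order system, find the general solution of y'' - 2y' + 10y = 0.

Let x_1 = y, x_2 = y'. Then x_1' = x_2 and x_2' = -10x_1 + 2x_2.
A = [[0,1],[-10,2]]; det(A-λI) = λ^2 - 2λ + 10.
Eigenvalues λ = 1 ± 3i.

y(t) = c_1e^(t)cos(3t) + c_2e^(t)sin(3t)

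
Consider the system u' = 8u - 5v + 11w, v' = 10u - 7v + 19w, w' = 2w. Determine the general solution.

u(t) = -c_1e^(-2t) + c_2e^(3t) - c_3e^(2t), v(t) = -2c_1e^(-2t) + c_2e^(3t) + c_3e^(2t), w(t) = c_3e^(2t)

Coefficient matrix A = [[8, -5, 11], [10, -7, 19], [0, 0, 2]].
det(A - λI) = 0 gives eigenvalues λ = -2, 3, 2.
For λ=-2: eigenvector (-1,-2,0).
For λ=3: eigenvector (1,1,0).
For λ=2: eigenvector (-1,1,1).
General solution: c_1e^(-2t)(-1,-2,0) + c_2e^(3t)(1,1,0) + c_3e^(2t)(-1,1,1).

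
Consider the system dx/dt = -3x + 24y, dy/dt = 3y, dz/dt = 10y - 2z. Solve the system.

x(t) = C_1e^(-3t) + 4C_2e^(3t), y(t) = C_2e^(3t), z(t) = 2C_2e^(3t) + C_3e^(-2t)

Coefficient matrix A = [[-3, 24, 0], [0, 3, 0], [0, 10, -2]].
det(A - λI) = 0 gives eigenvalues λ = -3, 3, -2.
For λ=-3: eigenvector (1,0,0).
For λ=3: eigenvector (4,1,2).
For λ=-2: eigenvector (0,0,1).
General solution: C_1e^(-3t)(1,0,0) + C_2e^(3t)(4,1,2) + C_3e^(-2t)(0,0,1).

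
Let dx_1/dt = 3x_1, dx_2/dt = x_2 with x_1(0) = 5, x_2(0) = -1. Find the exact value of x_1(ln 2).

A = [[3,0],[0,1]]; eigenvalues λ = 1, 3.
Eigenvectors: (0,1) for λ=1, (-1,0) for λ=3.
From the initial condition, c_1 = -1, c_2 = -5.
x_1(ln 2) = (-1)(2^1)(0) + (-5)(2^3)(-1) = 40.

40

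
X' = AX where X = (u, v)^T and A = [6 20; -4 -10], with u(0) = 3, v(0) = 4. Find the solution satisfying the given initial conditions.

Coefficient matrix A = [[6, 20], [-4, -10]].
Characteristic polynomial det(A - λI) = λ^2 + 4λ + 20 = 0.
Eigenvalues λ = -2 ± 4i (complex conjugate pair).
For λ=-2+4i: an eigenvector is (-1,0) - i(-2,1) = (-1 + 2i, 0 - i).
A real fundamental pair from Re and Im of e^((-2+4i)t)v: X_1 = e^(-2t)(cos(4t)·(-1,0) + sin(4t)·(-2,1)), X_2 = e^(-2t)(sin(4t)·(-1,0) - cos(4t)·(-2,1)).
General solution: K_1X_1 + K_2X_2.
Applying u(0)=3, v(0)=4 gives K_1=-11, K_2=-4.

u(t) = 26e^(-2t)sin(4t) + 3e^(-2t)cos(4t), v(t) = -11e^(-2t)sin(4t) + 4e^(-2t)cos(4t)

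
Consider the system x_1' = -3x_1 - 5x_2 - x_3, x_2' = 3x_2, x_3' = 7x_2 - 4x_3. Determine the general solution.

Coefficient matrix A = [[-3, -5, -1], [0, 3, 0], [0, 7, -4]].
det(A - λI) = 0 gives eigenvalues λ = -3, -4, 3.
For λ=-3: eigenvector (1,0,0).
For λ=-4: eigenvector (1,0,1).
For λ=3: eigenvector (-1,1,1).
General solution: C_1e^(-3t)(1,0,0) + C_2e^(-4t)(1,0,1) + C_3e^(3t)(-1,1,1).

x_1(t) = C_1e^(-3t) + C_2e^(-4t) - C_3e^(3t), x_2(t) = C_3e^(3t), x_3(t) = C_2e^(-4t) + C_3e^(3t)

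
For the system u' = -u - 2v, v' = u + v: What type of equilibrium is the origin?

A = [[-1,-2],[1,1]]; det(A-λI) = λ^2 + 1.
λ = 0 ± i: zero real part.

center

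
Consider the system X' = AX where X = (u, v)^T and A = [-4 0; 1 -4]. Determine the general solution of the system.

Coefficient matrix A = [[-4, 0], [1, -4]].
Characteristic polynomial det(A - λI) = λ^2 + 8λ + 16 = 0.
Single eigenvalue λ = -4 with algebraic multiplicity 2.
Eigenvector v = (0,-1); generalized eigenvector w with (A-λI)w=v is (-1,-3).
General solution: e^(-4t)[K_1·v + K_2·(t·v + w)].

u(t) = -K_2e^(-4t), v(t) = -K_1e^(-4t) - K_2te^(-4t) - 3K_2e^(-4t)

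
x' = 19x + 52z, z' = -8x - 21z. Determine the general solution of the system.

Coefficient matrix A = [[19, 52], [-8, -21]].
Characteristic polynomial det(A - λI) = λ^2 + 2λ + 17 = 0.
Eigenvalues λ = -1 ± 4i (complex conjugate pair).
For λ=-1+4i: an eigenvector is (3,-1) - i(2,-1) = (3 - 2i, -1 + i).
A real fundamental pair from Re and Im of e^((-1+4i)t)v: X_1 = e^(-t)(cos(4t)·(3,-1) + sin(4t)·(2,-1)), X_2 = e^(-t)(sin(4t)·(3,-1) - cos(4t)·(2,-1)).
General solution: c_1X_1 + c_2X_2.

x(t) = 2c_1e^(-t)sin(4t) + 3c_1e^(-t)cos(4t) + 3c_2e^(-t)sin(4t) - 2c_2e^(-t)cos(4t), z(t) = -c_1e^(-t)sin(4t) - c_1e^(-t)cos(4t) - c_2e^(-t)sin(4t) + c_2e^(-t)cos(4t)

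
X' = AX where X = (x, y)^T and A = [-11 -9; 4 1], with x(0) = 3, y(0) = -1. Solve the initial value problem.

x(t) = -9te^(-5t) + 3e^(-5t), y(t) = 6te^(-5t) - e^(-5t)

Coefficient matrix A = [[-11, -9], [4, 1]].
Characteristic polynomial det(A - λI) = λ^2 + 10λ + 25 = 0.
Single eigenvalue λ = -5 with algebraic multiplicity 2.
Eigenvector v = (-3,2); generalized eigenvector w with (A-λI)w=v is (-1,1).
General solution: e^(-5t)[K_1·v + K_2·(t·v + w)].
Applying x(0)=3, y(0)=-1 gives K_1=-2, K_2=3.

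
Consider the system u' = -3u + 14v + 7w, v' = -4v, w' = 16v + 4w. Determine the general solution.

Coefficient matrix A = [[-3, 14, 7], [0, -4, 0], [0, 16, 4]].
det(A - λI) = 0 gives eigenvalues λ = -3, -4, 4.
For λ=-3: eigenvector (1,0,0).
For λ=-4: eigenvector (0,1,-2).
For λ=4: eigenvector (1,0,1).
General solution: K_1e^(-3t)(1,0,0) + K_2e^(-4t)(0,1,-2) + K_3e^(4t)(1,0,1).

u(t) = K_1e^(-3t) + K_3e^(4t), v(t) = K_2e^(-4t), w(t) = -2K_2e^(-4t) + K_3e^(4t)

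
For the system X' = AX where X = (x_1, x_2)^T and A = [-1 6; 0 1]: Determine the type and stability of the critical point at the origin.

A = [[-1,6],[0,1]]; det(A-λI) = λ^2 - 1.
λ = 1, -1: opposite signs.

saddle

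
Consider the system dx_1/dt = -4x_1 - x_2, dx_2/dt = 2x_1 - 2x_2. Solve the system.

x_1(t) = -c_1e^(-3t)cos(t) - c_2e^(-3t)sin(t), x_2(t) = -c_1e^(-3t)sin(t) + c_1e^(-3t)cos(t) + c_2e^(-3t)sin(t) + c_2e^(-3t)cos(t)

Coefficient matrix A = [[-4, -1], [2, -2]].
Characteristic polynomial det(A - λI) = λ^2 + 6λ + 10 = 0.
Eigenvalues λ = -3 ± i (complex conjugate pair).
For λ=-3+i: an eigenvector is (-1,1) - i(0,-1) = (-1, 1 + i).
A real fundamental pair from Re and Im of e^((-3+i)t)v: X_1 = e^(-3t)(cos(t)·(-1,1) + sin(t)·(0,-1)), X_2 = e^(-3t)(sin(t)·(-1,1) - cos(t)·(0,-1)).
General solution: c_1X_1 + c_2X_2.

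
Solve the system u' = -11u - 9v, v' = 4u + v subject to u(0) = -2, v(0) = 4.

Coefficient matrix A = [[-11, -9], [4, 1]].
Characteristic polynomial det(A - λI) = λ^2 + 10λ + 25 = 0.
Single eigenvalue λ = -5 with algebraic multiplicity 2.
Eigenvector v = (-3,2); generalized eigenvector w with (A-λI)w=v is (2,-1).
General solution: e^(-5t)[K_1·v + K_2·(t·v + w)].
Applying u(0)=-2, v(0)=4 gives K_1=6, K_2=8.

u(t) = -24te^(-5t) - 2e^(-5t), v(t) = 16te^(-5t) + 4e^(-5t)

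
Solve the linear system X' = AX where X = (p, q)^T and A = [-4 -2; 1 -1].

Coefficient matrix A = [[-4, -2], [1, -1]].
Characteristic polynomial det(A - λI) = λ^2 + 5λ + 6 = 0.
Eigenvalues λ = -2, -3.
For λ=-2: (A-λI) row 1 is [-2, -2], so an eigenvector is (-1, 1).
For λ=-3: (A-λI) row 1 is [-1, -2], so an eigenvector is (2, -1).
General solution: K_1e^(-2t)(-1,1) + K_2e^(-3t)(2,-1).

p(t) = -K_1e^(-2t) + 2K_2e^(-3t), q(t) = K_1e^(-2t) - K_2e^(-3t)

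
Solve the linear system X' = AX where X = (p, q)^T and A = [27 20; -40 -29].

p(t) = -2K_1e^(-t)sin(4t) - K_1e^(-t)cos(4t) - K_2e^(-t)sin(4t) + 2K_2e^(-t)cos(4t), q(t) = 3K_1e^(-t)sin(4t) + K_1e^(-t)cos(4t) + K_2e^(-t)sin(4t) - 3K_2e^(-t)cos(4t)

Coefficient matrix A = [[27, 20], [-40, -29]].
Characteristic polynomial det(A - λI) = λ^2 + 2λ + 17 = 0.
Eigenvalues λ = -1 ± 4i (complex conjugate pair).
For λ=-1+4i: an eigenvector is (-1,1) - i(-2,3) = (-1 + 2i, 1 - 3i).
A real fundamental pair from Re and Im of e^((-1+4i)t)v: X_1 = e^(-t)(cos(4t)·(-1,1) + sin(4t)·(-2,3)), X_2 = e^(-t)(sin(4t)·(-1,1) - cos(4t)·(-2,3)).
General solution: K_1X_1 + K_2X_2.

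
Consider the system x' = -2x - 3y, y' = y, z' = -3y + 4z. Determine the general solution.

x(t) = c_1e^(-2t) + c_2e^(t), y(t) = -c_2e^(t), z(t) = -c_2e^(t) + c_3e^(4t)

Coefficient matrix A = [[-2, -3, 0], [0, 1, 0], [0, -3, 4]].
det(A - λI) = 0 gives eigenvalues λ = -2, 1, 4.
For λ=-2: eigenvector (1,0,0).
For λ=1: eigenvector (1,-1,-1).
For λ=4: eigenvector (0,0,1).
General solution: c_1e^(-2t)(1,0,0) + c_2e^(t)(1,-1,-1) + c_3e^(4t)(0,0,1).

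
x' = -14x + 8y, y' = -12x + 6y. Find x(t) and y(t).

Coefficient matrix A = [[-14, 8], [-12, 6]].
Characteristic polynomial det(A - λI) = λ^2 + 8λ + 12 = 0.
Eigenvalues λ = -6, -2.
For λ=-6: (A-λI) row 1 is [-8, 8], so an eigenvector is (1, 1).
For λ=-2: (A-λI) row 1 is [-12, 8], so an eigenvector is (2, 3).
General solution: C_1e^(-6t)(1,1) + C_2e^(-2t)(2,3).

x(t) = C_1e^(-6t) + 2C_2e^(-2t), y(t) = C_1e^(-6t) + 3C_2e^(-2t)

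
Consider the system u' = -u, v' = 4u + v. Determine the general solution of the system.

Coefficient matrix A = [[-1, 0], [4, 1]].
Characteristic polynomial det(A - λI) = λ^2 - 1 = 0.
Eigenvalues λ = 1, -1.
For λ=1: (A-λI) row 1 is [-2, 0], so an eigenvector is (0, -1).
For λ=-1: (A-λI) row 2 is [4, 2], so an eigenvector is (1, -2).
General solution: c_1e^(t)(0,-1) + c_2e^(-t)(1,-2).

u(t) = c_2e^(-t), v(t) = -c_1e^(t) - 2c_2e^(-t)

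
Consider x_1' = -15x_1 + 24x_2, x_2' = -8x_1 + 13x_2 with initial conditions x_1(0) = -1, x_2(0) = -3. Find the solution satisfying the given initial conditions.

Coefficient matrix A = [[-15, 24], [-8, 13]].
Characteristic polynomial det(A - λI) = λ^2 + 2λ - 3 = 0.
Eigenvalues λ = -3, 1.
For λ=-3: (A-λI) row 1 is [-12, 24], so an eigenvector is (-2, -1).
For λ=1: (A-λI) row 1 is [-16, 24], so an eigenvector is (3, 2).
General solution: K_1e^(-3t)(-2,-1) + K_2e^(t)(3,2).
Applying x_1(0)=-1, x_2(0)=-3 gives K_1=-7, K_2=-5.

x_1(t) = -15e^(t) + 14e^(-3t), x_2(t) = -10e^(t) + 7e^(-3t)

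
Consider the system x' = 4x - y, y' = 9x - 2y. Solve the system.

Coefficient matrix A = [[4, -1], [9, -2]].
Characteristic polynomial det(A - λI) = λ^2 - 2λ + 1 = 0.
Single eigenvalue λ = 1 with algebraic multiplicity 2.
Eigenvector v = (-1,-3); generalized eigenvector w with (A-λI)w=v is (0,1).
General solution: e^(t)[C_1·v + C_2·(t·v + w)].

x(t) = -C_1e^(t) - C_2te^(t), y(t) = -3C_1e^(t) - 3C_2te^(t) + C_2e^(t)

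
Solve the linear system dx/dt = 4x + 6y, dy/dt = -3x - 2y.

x(t) = -C_1e^(t)sin(3t) + C_1e^(t)cos(3t) + C_2e^(t)sin(3t) + C_2e^(t)cos(3t), y(t) = -C_1e^(t)cos(3t) - C_2e^(t)sin(3t)

Coefficient matrix A = [[4, 6], [-3, -2]].
Characteristic polynomial det(A - λI) = λ^2 - 2λ + 10 = 0.
Eigenvalues λ = 1 ± 3i (complex conjugate pair).
For λ=1+3i: an eigenvector is (1,-1) - i(-1,0) = (1 + i, -1).
A real fundamental pair from Re and Im of e^((1+3i)t)v: X_1 = e^(t)(cos(3t)·(1,-1) + sin(3t)·(-1,0)), X_2 = e^(t)(sin(3t)·(1,-1) - cos(3t)·(-1,0)).
General solution: C_1X_1 + C_2X_2.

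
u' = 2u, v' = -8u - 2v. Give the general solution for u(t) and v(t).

u(t) = -C_1e^(2t), v(t) = 2C_1e^(2t) - C_2e^(-2t)

Coefficient matrix A = [[2, 0], [-8, -2]].
Characteristic polynomial det(A - λI) = λ^2 - 4 = 0.
Eigenvalues λ = 2, -2.
For λ=2: (A-λI) row 2 is [-8, -4], so an eigenvector is (-1, 2).
For λ=-2: (A-λI) row 1 is [4, 0], so an eigenvector is (0, -1).
General solution: C_1e^(2t)(-1,2) + C_2e^(-2t)(0,-1).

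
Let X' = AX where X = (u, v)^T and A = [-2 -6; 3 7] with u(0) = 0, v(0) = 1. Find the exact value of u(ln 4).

-504

A = [[-2,-6],[3,7]]; eigenvalues λ = 1, 4.
Eigenvectors: (-2,1) for λ=1, (1,-1) for λ=4.
From the initial condition, c_1 = -1, c_2 = -2.
u(ln 4) = (-1)(4^1)(-2) + (-2)(4^4)(1) = -504.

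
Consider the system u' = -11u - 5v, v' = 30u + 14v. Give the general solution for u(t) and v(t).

Coefficient matrix A = [[-11, -5], [30, 14]].
Characteristic polynomial det(A - λI) = λ^2 - 3λ - 4 = 0.
Eigenvalues λ = 4, -1.
For λ=4: (A-λI) row 1 is [-15, -5], so an eigenvector is (-1, 3).
For λ=-1: (A-λI) row 1 is [-10, -5], so an eigenvector is (1, -2).
General solution: C_1e^(4t)(-1,3) + C_2e^(-t)(1,-2).

u(t) = -C_1e^(4t) + C_2e^(-t), v(t) = 3C_1e^(4t) - 2C_2e^(-t)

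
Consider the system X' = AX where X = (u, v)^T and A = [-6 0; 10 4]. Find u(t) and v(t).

u(t) = C_2e^(-6t), v(t) = -C_1e^(4t) - C_2e^(-6t)

Coefficient matrix A = [[-6, 0], [10, 4]].
Characteristic polynomial det(A - λI) = λ^2 + 2λ - 24 = 0.
Eigenvalues λ = 4, -6.
For λ=4: (A-λI) row 1 is [-10, 0], so an eigenvector is (0, -1).
For λ=-6: (A-λI) row 2 is [10, 10], so an eigenvector is (1, -1).
General solution: C_1e^(4t)(0,-1) + C_2e^(-6t)(1,-1).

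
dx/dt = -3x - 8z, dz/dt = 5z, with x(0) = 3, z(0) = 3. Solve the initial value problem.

Coefficient matrix A = [[-3, -8], [0, 5]].
Characteristic polynomial det(A - λI) = λ^2 - 2λ - 15 = 0.
Eigenvalues λ = 5, -3.
For λ=5: (A-λI) row 1 is [-8, -8], so an eigenvector is (-1, 1).
For λ=-3: (A-λI) row 1 is [0, -8], so an eigenvector is (-1, 0).
General solution: c_1e^(5t)(-1,1) + c_2e^(-3t)(-1,0).
Applying x(0)=3, z(0)=3 gives c_1=3, c_2=-6.

x(t) = -3e^(5t) + 6e^(-3t), z(t) = 3e^(5t)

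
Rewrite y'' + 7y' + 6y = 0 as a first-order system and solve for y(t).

y(t) = K_1e^(-t) + K_2e^(-6t)

Let x_1 = y, x_2 = y'. Then x_1' = x_2 and x_2' = -6x_1 - 7x_2.
A = [[0,1],[-6,-7]]; det(A-λI) = λ^2 + 7λ + 6.
Eigenvalues λ = -1, -6 with eigenvectors (1,-1), (1,-6).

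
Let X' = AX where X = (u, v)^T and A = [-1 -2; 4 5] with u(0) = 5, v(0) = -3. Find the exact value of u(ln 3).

A = [[-1,-2],[4,5]]; eigenvalues λ = 1, 3.
Eigenvectors: (-1,1) for λ=1, (-1,2) for λ=3.
From the initial condition, c_1 = -7, c_2 = 2.
u(ln 3) = (-7)(3^1)(-1) + (2)(3^3)(-1) = -33.

-33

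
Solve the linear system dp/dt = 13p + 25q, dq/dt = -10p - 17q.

Coefficient matrix A = [[13, 25], [-10, -17]].
Characteristic polynomial det(A - λI) = λ^2 + 4λ + 29 = 0.
Eigenvalues λ = -2 ± 5i (complex conjugate pair).
For λ=-2+5i: an eigenvector is (-2,1) - i(-1,1) = (-2 + i, 1 - i).
A real fundamental pair from Re and Im of e^((-2+5i)t)v: X_1 = e^(-2t)(cos(5t)·(-2,1) + sin(5t)·(-1,1)), X_2 = e^(-2t)(sin(5t)·(-2,1) - cos(5t)·(-1,1)).
General solution: K_1X_1 + K_2X_2.

p(t) = -K_1e^(-2t)sin(5t) - 2K_1e^(-2t)cos(5t) - 2K_2e^(-2t)sin(5t) + K_2e^(-2t)cos(5t), q(t) = K_1e^(-2t)sin(5t) + K_1e^(-2t)cos(5t) + K_2e^(-2t)sin(5t) - K_2e^(-2t)cos(5t)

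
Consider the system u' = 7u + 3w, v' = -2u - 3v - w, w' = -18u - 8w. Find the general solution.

u(t) = -C_1e^(t) + C_2e^(-2t), v(t) = C_2e^(-2t) + C_3e^(-3t), w(t) = 2C_1e^(t) - 3C_2e^(-2t)

Coefficient matrix A = [[7, 0, 3], [-2, -3, -1], [-18, 0, -8]].
det(A - λI) = 0 gives eigenvalues λ = 1, -2, -3.
For λ=1: eigenvector (-1,0,2).
For λ=-2: eigenvector (1,1,-3).
For λ=-3: eigenvector (0,1,0).
General solution: C_1e^(t)(-1,0,2) + C_2e^(-2t)(1,1,-3) + C_3e^(-3t)(0,1,0).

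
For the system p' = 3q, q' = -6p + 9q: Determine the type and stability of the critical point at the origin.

A = [[0,3],[-6,9]]; det(A-λI) = λ^2 - 9λ + 18.
λ = 3, 6: both positive.

unstable node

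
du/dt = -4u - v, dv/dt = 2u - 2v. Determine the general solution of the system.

Coefficient matrix A = [[-4, -1], [2, -2]].
Characteristic polynomial det(A - λI) = λ^2 + 6λ + 10 = 0.
Eigenvalues λ = -3 ± i (complex conjugate pair).
For λ=-3+i: an eigenvector is (1,-1) - i(0,1) = (1, -1 - i).
A real fundamental pair from Re and Im of e^((-3+i)t)v: X_1 = e^(-3t)(cos(t)·(1,-1) + sin(t)·(0,1)), X_2 = e^(-3t)(sin(t)·(1,-1) - cos(t)·(0,1)).
General solution: C_1X_1 + C_2X_2.

u(t) = C_1e^(-3t)cos(t) + C_2e^(-3t)sin(t), v(t) = C_1e^(-3t)sin(t) - C_1e^(-3t)cos(t) - C_2e^(-3t)sin(t) - C_2e^(-3t)cos(t)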